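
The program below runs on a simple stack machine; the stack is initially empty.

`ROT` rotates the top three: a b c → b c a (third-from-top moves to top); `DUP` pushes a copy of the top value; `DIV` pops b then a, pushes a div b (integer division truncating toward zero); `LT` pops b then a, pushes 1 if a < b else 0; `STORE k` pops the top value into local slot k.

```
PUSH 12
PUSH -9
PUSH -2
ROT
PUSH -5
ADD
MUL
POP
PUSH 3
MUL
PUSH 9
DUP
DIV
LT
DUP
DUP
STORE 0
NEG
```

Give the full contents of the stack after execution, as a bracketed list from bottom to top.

PUSH 12  [12]
PUSH -9  [12, -9]
PUSH -2  [12, -9, -2]
ROT      [-9, -2, 12]
PUSH -5  [-9, -2, 12, -5]
ADD      [-9, -2, 7]
MUL      [-9, -14]
POP      [-9]
PUSH 3   [-9, 3]
MUL      [-27]
PUSH 9   [-27, 9]
DUP      [-27, 9, 9]
DIV      [-27, 1]
LT       [1]
DUP      [1, 1]
DUP      [1, 1, 1]
STORE 0  [1, 1]
NEG      [1, -1]

[1, -1]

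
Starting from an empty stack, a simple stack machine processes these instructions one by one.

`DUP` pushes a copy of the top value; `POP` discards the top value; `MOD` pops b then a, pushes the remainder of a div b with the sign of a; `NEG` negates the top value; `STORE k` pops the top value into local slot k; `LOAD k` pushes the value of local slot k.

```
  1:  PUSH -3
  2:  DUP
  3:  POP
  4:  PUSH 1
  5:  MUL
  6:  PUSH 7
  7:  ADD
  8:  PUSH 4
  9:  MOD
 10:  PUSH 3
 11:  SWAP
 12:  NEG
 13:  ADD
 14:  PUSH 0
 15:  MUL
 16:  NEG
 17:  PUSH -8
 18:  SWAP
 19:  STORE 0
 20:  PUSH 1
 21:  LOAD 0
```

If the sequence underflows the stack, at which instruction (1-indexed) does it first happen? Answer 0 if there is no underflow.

PUSH -3 -> -3
DUP     -> -3 -3
POP     -> -3
PUSH 1  -> -3 1
MUL     -> -3
PUSH 7  -> -3 7
ADD     -> 4
PUSH 4  -> 4 4
MOD     -> 0
PUSH 3  -> 0 3
SWAP    -> 3 0
NEG     -> 3 0
ADD     -> 3
PUSH 0  -> 3 0
MUL     -> 0
NEG     -> 0
PUSH -8 -> 0 -8
SWAP    -> -8 0
STORE 0 -> -8
PUSH 1  -> -8 1
LOAD 0  -> -8 1 0

0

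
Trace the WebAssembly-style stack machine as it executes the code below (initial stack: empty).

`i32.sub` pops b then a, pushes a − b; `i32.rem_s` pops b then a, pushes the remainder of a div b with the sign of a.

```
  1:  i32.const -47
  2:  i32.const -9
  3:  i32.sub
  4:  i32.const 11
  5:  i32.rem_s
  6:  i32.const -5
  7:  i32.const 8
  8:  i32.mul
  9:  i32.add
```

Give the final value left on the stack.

i32.const -47 → [-47]
i32.const -9  → [-47, -9]
i32.sub       → [-38]
i32.const 11  → [-38, 11]
i32.rem_s     → [-5]
i32.const -5  → [-5, -5]
i32.const 8   → [-5, -5, 8]
i32.mul       → [-5, -40]
i32.add       → [-45]

-45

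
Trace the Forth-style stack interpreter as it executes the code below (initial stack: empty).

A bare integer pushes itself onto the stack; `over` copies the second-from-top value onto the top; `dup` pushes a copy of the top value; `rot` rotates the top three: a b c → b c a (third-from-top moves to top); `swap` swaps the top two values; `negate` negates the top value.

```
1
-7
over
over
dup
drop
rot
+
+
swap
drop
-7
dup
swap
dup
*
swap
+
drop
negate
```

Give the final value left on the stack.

13

1      -> [1]
-7     -> [1, -7]
over   -> [1, -7, 1]
over   -> [1, -7, 1, -7]
dup    -> [1, -7, 1, -7, -7]
drop   -> [1, -7, 1, -7]
rot    -> [1, 1, -7, -7]
+      -> [1, 1, -14]
+      -> [1, -13]
swap   -> [-13, 1]
drop   -> [-13]
-7     -> [-13, -7]
dup    -> [-13, -7, -7]
swap   -> [-13, -7, -7]
dup    -> [-13, -7, -7, -7]
*      -> [-13, -7, 49]
swap   -> [-13, 49, -7]
+      -> [-13, 42]
drop   -> [-13]
negate -> [13]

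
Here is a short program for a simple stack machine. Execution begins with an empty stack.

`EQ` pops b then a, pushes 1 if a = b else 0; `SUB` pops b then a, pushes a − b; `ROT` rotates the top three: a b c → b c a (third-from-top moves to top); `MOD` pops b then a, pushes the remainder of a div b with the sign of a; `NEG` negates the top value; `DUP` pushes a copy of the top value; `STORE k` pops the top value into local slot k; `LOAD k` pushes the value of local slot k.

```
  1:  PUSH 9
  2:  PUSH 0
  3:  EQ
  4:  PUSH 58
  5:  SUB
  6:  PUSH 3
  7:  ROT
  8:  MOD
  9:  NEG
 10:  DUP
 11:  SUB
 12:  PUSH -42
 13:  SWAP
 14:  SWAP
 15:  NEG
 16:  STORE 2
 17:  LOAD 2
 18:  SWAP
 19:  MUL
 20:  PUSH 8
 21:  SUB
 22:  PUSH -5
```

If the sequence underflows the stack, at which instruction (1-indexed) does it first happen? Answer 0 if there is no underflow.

7

PUSH 9   9
PUSH 0   9 0
EQ       0
PUSH 58  0 58
SUB      -58
PUSH 3   -58 3
ROT  — needs 3 operands, stack has 2 → underflow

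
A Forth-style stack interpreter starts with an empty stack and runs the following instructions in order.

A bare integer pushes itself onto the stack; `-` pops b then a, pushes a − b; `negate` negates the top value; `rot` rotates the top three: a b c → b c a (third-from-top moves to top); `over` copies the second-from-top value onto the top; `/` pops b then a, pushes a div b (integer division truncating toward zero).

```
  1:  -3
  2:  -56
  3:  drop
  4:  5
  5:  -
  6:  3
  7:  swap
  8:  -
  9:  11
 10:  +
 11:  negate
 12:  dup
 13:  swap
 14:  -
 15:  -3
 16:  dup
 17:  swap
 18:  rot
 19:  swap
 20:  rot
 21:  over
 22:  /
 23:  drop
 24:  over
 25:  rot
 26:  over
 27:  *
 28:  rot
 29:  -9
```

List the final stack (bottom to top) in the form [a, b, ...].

[0, 0, -3, -9]

-3     : -3
-56    : -3 -56
drop   : -3
5      : -3 5
-      : -8
3      : -8 3
swap   : 3 -8
-      : 11
11     : 11 11
+      : 22
negate : -22
dup    : -22 -22
swap   : -22 -22
-      : 0
-3     : 0 -3
dup    : 0 -3 -3
swap   : 0 -3 -3
rot    : -3 -3 0
swap   : -3 0 -3
rot    : 0 -3 -3
over   : 0 -3 -3 -3
/      : 0 -3 1
drop   : 0 -3
over   : 0 -3 0
rot    : -3 0 0
over   : -3 0 0 0
*      : -3 0 0
rot    : 0 0 -3
-9     : 0 0 -3 -9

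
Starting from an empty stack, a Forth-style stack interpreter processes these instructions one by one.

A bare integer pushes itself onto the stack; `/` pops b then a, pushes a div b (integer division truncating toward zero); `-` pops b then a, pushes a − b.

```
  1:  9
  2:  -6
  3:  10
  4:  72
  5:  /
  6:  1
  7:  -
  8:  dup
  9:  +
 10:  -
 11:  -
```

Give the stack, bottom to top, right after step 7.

[9, -6, -1]

9  : 9
-6 : 9 -6
10 : 9 -6 10
72 : 9 -6 10 72
/  : 9 -6 0
1  : 9 -6 0 1
-  : 9 -6 -1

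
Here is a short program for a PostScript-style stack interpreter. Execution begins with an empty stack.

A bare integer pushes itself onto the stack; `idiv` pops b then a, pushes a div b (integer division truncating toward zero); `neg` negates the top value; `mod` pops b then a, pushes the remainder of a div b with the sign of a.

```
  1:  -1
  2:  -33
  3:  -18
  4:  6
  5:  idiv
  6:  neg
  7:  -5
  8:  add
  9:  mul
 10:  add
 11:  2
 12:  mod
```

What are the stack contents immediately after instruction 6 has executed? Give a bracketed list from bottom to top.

-1   : -1
-33  : -1 -33
-18  : -1 -33 -18
6    : -1 -33 -18 6
idiv : -1 -33 -3
neg  : -1 -33 3

[-1, -33, 3]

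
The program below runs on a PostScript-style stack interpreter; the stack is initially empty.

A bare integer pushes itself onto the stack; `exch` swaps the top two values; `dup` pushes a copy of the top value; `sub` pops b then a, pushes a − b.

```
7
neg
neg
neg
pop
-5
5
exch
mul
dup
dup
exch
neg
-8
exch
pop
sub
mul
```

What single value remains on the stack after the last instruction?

7     7
neg   -7
neg   7
neg   -7
pop   (empty)
-5    -5
5     -5 5
exch  5 -5
mul   -25
dup   -25 -25
dup   -25 -25 -25
exch  -25 -25 -25
neg   -25 -25 25
-8    -25 -25 25 -8
exch  -25 -25 -8 25
pop   -25 -25 -8
sub   -25 -17
mul   425

425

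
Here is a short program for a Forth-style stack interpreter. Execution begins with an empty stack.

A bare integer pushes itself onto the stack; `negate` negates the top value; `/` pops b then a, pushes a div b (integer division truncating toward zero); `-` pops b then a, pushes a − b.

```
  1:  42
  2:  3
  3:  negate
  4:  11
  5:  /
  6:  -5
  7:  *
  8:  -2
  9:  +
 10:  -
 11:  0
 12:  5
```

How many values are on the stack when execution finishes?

42     -> 42
3      -> 42 3
negate -> 42 -3
11     -> 42 -3 11
/      -> 42 0
-5     -> 42 0 -5
*      -> 42 0
-2     -> 42 0 -2
+      -> 42 -2
-      -> 44
0      -> 44 0
5      -> 44 0 5

3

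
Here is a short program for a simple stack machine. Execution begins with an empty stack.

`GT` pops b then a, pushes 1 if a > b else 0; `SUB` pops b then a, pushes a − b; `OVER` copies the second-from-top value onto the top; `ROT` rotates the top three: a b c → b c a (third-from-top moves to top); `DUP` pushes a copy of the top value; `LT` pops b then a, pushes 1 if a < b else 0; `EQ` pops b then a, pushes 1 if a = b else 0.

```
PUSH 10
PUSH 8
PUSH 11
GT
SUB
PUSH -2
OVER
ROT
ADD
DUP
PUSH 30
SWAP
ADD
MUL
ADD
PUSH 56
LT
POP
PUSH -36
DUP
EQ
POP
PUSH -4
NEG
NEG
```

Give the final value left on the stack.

-4

PUSH 10  : [10]
PUSH 8   : [10, 8]
PUSH 11  : [10, 8, 11]
GT       : [10, 0]
SUB      : [10]
PUSH -2  : [10, -2]
OVER     : [10, -2, 10]
ROT      : [-2, 10, 10]
ADD      : [-2, 20]
DUP      : [-2, 20, 20]
PUSH 30  : [-2, 20, 20, 30]
SWAP     : [-2, 20, 30, 20]
ADD      : [-2, 20, 50]
MUL      : [-2, 1000]
ADD      : [998]
PUSH 56  : [998, 56]
LT       : [0]
POP      : []
PUSH -36 : [-36]
DUP      : [-36, -36]
EQ       : [1]
POP      : []
PUSH -4  : [-4]
NEG      : [4]
NEG      : [-4]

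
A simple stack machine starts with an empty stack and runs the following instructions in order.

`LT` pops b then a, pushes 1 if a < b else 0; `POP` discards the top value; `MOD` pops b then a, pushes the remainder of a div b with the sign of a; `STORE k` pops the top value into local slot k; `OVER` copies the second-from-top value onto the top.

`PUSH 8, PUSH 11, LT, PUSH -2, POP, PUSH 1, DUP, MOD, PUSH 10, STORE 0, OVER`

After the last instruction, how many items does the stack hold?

3

PUSH 8  : [8]
PUSH 11 : [8, 11]
LT      : [1]
PUSH -2 : [1, -2]
POP     : [1]
PUSH 1  : [1, 1]
DUP     : [1, 1, 1]
MOD     : [1, 0]
PUSH 10 : [1, 0, 10]
STORE 0 : [1, 0]
OVER    : [1, 0, 1]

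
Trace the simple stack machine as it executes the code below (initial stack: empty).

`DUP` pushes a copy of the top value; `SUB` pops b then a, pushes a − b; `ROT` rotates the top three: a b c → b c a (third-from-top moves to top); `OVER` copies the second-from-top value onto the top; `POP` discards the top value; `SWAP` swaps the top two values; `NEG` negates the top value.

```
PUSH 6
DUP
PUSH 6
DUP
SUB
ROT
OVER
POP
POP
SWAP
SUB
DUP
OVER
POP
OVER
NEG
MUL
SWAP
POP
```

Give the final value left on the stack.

PUSH 6  [6]
DUP     [6, 6]
PUSH 6  [6, 6, 6]
DUP     [6, 6, 6, 6]
SUB     [6, 6, 0]
ROT     [6, 0, 6]
OVER    [6, 0, 6, 0]
POP     [6, 0, 6]
POP     [6, 0]
SWAP    [0, 6]
SUB     [-6]
DUP     [-6, -6]
OVER    [-6, -6, -6]
POP     [-6, -6]
OVER    [-6, -6, -6]
NEG     [-6, -6, 6]
MUL     [-6, -36]
SWAP    [-36, -6]
POP     [-36]

-36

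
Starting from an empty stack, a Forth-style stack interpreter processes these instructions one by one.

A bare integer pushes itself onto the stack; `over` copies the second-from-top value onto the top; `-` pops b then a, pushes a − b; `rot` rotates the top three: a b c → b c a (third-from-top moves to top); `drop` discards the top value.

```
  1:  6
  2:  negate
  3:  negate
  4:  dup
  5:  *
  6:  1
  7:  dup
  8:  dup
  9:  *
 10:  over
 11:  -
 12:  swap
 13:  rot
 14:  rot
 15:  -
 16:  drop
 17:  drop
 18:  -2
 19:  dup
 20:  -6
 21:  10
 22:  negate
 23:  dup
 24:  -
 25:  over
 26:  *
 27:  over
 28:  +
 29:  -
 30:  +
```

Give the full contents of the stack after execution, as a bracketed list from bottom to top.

6      → 6
negate → -6
negate → 6
dup    → 6 6
*      → 36
1      → 36 1
dup    → 36 1 1
dup    → 36 1 1 1
*      → 36 1 1
over   → 36 1 1 1
-      → 36 1 0
swap   → 36 0 1
rot    → 0 1 36
rot    → 1 36 0
-      → 1 36
drop   → 1
drop   → (empty)
-2     → -2
dup    → -2 -2
-6     → -2 -2 -6
10     → -2 -2 -6 10
negate → -2 -2 -6 -10
dup    → -2 -2 -6 -10 -10
-      → -2 -2 -6 0
over   → -2 -2 -6 0 -6
*      → -2 -2 -6 0
over   → -2 -2 -6 0 -6
+      → -2 -2 -6 -6
-      → -2 -2 0
+      → -2 -2

[-2, -2]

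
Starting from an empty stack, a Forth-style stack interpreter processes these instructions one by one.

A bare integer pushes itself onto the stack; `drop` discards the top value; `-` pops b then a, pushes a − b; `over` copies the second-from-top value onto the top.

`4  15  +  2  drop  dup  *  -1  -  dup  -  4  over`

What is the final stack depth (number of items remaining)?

4    → [4]
15   → [4, 15]
+    → [19]
2    → [19, 2]
drop → [19]
dup  → [19, 19]
*    → [361]
-1   → [361, -1]
-    → [362]
dup  → [362, 362]
-    → [0]
4    → [0, 4]
over → [0, 4, 0]

3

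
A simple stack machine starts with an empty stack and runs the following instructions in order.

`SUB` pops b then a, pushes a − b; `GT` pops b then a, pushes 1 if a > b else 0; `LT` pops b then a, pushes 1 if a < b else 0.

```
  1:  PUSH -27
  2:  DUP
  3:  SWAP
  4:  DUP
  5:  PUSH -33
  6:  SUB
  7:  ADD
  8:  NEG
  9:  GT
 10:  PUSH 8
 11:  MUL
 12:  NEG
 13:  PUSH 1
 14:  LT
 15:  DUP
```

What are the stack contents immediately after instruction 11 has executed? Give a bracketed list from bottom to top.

PUSH -27 -> [-27]
DUP      -> [-27, -27]
SWAP     -> [-27, -27]
DUP      -> [-27, -27, -27]
PUSH -33 -> [-27, -27, -27, -33]
SUB      -> [-27, -27, 6]
ADD      -> [-27, -21]
NEG      -> [-27, 21]
GT       -> [0]
PUSH 8   -> [0, 8]
MUL      -> [0]

[0]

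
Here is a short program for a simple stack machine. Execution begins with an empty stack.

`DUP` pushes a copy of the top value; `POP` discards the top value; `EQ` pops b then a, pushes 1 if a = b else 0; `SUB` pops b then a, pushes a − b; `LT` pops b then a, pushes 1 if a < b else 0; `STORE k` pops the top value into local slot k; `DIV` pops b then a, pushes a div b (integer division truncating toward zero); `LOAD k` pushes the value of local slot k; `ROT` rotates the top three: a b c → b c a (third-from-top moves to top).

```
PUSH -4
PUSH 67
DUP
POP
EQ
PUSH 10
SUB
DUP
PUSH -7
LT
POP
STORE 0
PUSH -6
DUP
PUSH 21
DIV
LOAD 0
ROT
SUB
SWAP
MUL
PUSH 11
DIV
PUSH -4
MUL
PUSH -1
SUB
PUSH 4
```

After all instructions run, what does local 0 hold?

-10

PUSH -4 : [-4]
PUSH 67 : [-4, 67]
DUP     : [-4, 67, 67]
POP     : [-4, 67]
EQ      : [0]
PUSH 10 : [0, 10]
SUB     : [-10]
DUP     : [-10, -10]
PUSH -7 : [-10, -10, -7]
LT      : [-10, 1]
POP     : [-10]
STORE 0 : []
PUSH -6 : [-6]
DUP     : [-6, -6]
PUSH 21 : [-6, -6, 21]
DIV     : [-6, 0]
LOAD 0  : [-6, 0, -10]
ROT     : [0, -10, -6]
SUB     : [0, -4]
SWAP    : [-4, 0]
MUL     : [0]
PUSH 11 : [0, 11]
DIV     : [0]
PUSH -4 : [0, -4]
MUL     : [0]
PUSH -1 : [0, -1]
SUB     : [1]
PUSH 4  : [1, 4]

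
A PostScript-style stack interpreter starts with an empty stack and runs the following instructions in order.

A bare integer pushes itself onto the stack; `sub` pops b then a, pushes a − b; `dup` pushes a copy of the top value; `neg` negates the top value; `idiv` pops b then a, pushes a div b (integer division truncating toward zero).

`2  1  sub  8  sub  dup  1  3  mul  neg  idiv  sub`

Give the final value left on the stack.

-9

2    → 2
1    → 2 1
sub  → 1
8    → 1 8
sub  → -7
dup  → -7 -7
1    → -7 -7 1
3    → -7 -7 1 3
mul  → -7 -7 3
neg  → -7 -7 -3
idiv → -7 2
sub  → -9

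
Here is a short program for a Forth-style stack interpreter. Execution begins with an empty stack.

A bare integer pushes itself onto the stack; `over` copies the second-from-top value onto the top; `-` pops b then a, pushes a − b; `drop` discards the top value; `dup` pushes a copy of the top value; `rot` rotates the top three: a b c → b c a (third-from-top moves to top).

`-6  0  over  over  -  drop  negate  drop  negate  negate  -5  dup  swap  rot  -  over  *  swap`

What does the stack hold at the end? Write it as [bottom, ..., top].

-6      -6
0       -6 0
over    -6 0 -6
over    -6 0 -6 0
-       -6 0 -6
drop    -6 0
negate  -6 0
drop    -6
negate  6
negate  -6
-5      -6 -5
dup     -6 -5 -5
swap    -6 -5 -5
rot     -5 -5 -6
-       -5 1
over    -5 1 -5
*       -5 -5
swap    -5 -5

[-5, -5]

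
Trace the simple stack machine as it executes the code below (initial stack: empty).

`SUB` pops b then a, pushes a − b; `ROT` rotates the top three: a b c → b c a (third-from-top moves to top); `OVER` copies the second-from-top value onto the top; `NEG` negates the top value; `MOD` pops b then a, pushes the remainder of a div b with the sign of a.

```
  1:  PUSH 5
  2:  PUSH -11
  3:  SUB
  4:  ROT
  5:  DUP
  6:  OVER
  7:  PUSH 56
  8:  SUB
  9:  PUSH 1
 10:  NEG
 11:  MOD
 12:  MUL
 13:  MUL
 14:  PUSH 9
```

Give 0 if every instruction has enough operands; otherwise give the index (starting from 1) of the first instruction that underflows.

PUSH 5   -> [5]
PUSH -11 -> [5, -11]
SUB      -> [16]
ROT  — needs 3 operands, stack has 1 → underflow

4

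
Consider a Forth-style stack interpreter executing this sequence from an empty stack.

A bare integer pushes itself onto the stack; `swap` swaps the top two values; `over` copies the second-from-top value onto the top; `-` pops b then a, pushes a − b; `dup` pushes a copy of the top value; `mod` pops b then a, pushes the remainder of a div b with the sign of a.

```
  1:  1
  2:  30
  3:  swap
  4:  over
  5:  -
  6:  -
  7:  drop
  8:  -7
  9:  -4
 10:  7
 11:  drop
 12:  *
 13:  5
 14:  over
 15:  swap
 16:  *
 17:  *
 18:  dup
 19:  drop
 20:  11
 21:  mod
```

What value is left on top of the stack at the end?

4

1    -> [1]
30   -> [1, 30]
swap -> [30, 1]
over -> [30, 1, 30]
-    -> [30, -29]
-    -> [59]
drop -> []
-7   -> [-7]
-4   -> [-7, -4]
7    -> [-7, -4, 7]
drop -> [-7, -4]
*    -> [28]
5    -> [28, 5]
over -> [28, 5, 28]
swap -> [28, 28, 5]
*    -> [28, 140]
*    -> [3920]
dup  -> [3920, 3920]
drop -> [3920]
11   -> [3920, 11]
mod  -> [4]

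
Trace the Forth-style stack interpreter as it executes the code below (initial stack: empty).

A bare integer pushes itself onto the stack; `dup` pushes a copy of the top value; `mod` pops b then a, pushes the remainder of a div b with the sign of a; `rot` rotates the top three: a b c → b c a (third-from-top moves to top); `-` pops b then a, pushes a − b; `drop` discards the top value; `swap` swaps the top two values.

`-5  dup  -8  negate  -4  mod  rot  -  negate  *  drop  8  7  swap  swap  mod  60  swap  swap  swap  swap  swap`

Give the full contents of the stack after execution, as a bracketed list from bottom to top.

[60, 1]

-5     -> [-5]
dup    -> [-5, -5]
-8     -> [-5, -5, -8]
negate -> [-5, -5, 8]
-4     -> [-5, -5, 8, -4]
mod    -> [-5, -5, 0]
rot    -> [-5, 0, -5]
-      -> [-5, 5]
negate -> [-5, -5]
*      -> [25]
drop   -> []
8      -> [8]
7      -> [8, 7]
swap   -> [7, 8]
swap   -> [8, 7]
mod    -> [1]
60     -> [1, 60]
swap   -> [60, 1]
swap   -> [1, 60]
swap   -> [60, 1]
swap   -> [1, 60]
swap   -> [60, 1]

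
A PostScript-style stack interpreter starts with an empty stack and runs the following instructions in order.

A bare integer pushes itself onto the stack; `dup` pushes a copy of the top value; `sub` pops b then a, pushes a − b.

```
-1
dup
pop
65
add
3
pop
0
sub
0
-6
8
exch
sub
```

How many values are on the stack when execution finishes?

-1   → -1
dup  → -1 -1
pop  → -1
65   → -1 65
add  → 64
3    → 64 3
pop  → 64
0    → 64 0
sub  → 64
0    → 64 0
-6   → 64 0 -6
8    → 64 0 -6 8
exch → 64 0 8 -6
sub  → 64 0 14

3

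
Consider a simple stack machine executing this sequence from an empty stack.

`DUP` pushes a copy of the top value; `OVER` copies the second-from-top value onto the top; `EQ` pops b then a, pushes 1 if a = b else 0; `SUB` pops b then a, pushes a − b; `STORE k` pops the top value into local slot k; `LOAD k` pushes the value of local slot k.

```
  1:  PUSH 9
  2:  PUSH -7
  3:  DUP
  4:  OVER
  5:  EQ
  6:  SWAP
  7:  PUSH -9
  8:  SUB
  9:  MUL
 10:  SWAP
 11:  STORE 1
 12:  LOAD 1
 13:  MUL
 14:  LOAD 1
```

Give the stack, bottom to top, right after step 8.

[9, 1, 2]

PUSH 9   [9]
PUSH -7  [9, -7]
DUP      [9, -7, -7]
OVER     [9, -7, -7, -7]
EQ       [9, -7, 1]
SWAP     [9, 1, -7]
PUSH -9  [9, 1, -7, -9]
SUB      [9, 1, 2]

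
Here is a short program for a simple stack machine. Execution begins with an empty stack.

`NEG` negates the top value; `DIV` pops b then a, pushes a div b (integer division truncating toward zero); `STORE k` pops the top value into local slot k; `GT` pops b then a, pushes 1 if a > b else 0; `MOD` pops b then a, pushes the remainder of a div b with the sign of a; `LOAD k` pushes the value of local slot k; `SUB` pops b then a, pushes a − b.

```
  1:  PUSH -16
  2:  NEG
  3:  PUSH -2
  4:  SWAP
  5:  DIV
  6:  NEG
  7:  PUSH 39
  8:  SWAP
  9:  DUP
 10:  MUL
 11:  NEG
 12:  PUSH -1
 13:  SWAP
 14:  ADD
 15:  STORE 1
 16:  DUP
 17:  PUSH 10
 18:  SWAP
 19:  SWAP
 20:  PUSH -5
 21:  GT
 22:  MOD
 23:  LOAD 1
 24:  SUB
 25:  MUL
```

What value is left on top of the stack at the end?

PUSH -16 -> [-16]
NEG      -> [16]
PUSH -2  -> [16, -2]
SWAP     -> [-2, 16]
DIV      -> [0]
NEG      -> [0]
PUSH 39  -> [0, 39]
SWAP     -> [39, 0]
DUP      -> [39, 0, 0]
MUL      -> [39, 0]
NEG      -> [39, 0]
PUSH -1  -> [39, 0, -1]
SWAP     -> [39, -1, 0]
ADD      -> [39, -1]
STORE 1  -> [39]
DUP      -> [39, 39]
PUSH 10  -> [39, 39, 10]
SWAP     -> [39, 10, 39]
SWAP     -> [39, 39, 10]
PUSH -5  -> [39, 39, 10, -5]
GT       -> [39, 39, 1]
MOD      -> [39, 0]
LOAD 1   -> [39, 0, -1]
SUB      -> [39, 1]
MUL      -> [39]

39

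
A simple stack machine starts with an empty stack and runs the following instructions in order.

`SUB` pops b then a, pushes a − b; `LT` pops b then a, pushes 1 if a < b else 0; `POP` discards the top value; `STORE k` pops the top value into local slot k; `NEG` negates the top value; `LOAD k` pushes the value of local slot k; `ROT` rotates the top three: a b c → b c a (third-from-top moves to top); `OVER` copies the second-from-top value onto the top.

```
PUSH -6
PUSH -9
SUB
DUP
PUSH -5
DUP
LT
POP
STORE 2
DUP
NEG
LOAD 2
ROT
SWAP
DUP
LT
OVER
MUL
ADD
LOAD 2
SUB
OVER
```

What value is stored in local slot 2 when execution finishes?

3

PUSH -6  -6
PUSH -9  -6 -9
SUB      3
DUP      3 3
PUSH -5  3 3 -5
DUP      3 3 -5 -5
LT       3 3 0
POP      3 3
STORE 2  3
DUP      3 3
NEG      3 -3
LOAD 2   3 -3 3
ROT      -3 3 3
SWAP     -3 3 3
DUP      -3 3 3 3
LT       -3 3 0
OVER     -3 3 0 3
MUL      -3 3 0
ADD      -3 3
LOAD 2   -3 3 3
SUB      -3 0
OVER     -3 0 -3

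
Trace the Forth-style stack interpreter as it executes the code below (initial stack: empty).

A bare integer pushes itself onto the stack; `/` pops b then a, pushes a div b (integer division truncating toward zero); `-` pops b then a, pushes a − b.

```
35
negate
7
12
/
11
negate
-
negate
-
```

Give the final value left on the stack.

35     -> 35
negate -> -35
7      -> -35 7
12     -> -35 7 12
/      -> -35 0
11     -> -35 0 11
negate -> -35 0 -11
-      -> -35 11
negate -> -35 -11
-      -> -24

-24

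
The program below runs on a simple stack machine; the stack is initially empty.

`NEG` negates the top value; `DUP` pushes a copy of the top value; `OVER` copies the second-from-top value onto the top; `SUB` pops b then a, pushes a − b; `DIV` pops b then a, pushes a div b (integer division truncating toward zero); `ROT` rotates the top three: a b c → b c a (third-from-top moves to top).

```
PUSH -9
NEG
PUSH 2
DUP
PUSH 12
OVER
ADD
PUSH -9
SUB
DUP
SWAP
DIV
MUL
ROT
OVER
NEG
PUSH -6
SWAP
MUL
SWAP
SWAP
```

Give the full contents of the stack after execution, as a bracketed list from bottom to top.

PUSH -9 : -9
NEG     : 9
PUSH 2  : 9 2
DUP     : 9 2 2
PUSH 12 : 9 2 2 12
OVER    : 9 2 2 12 2
ADD     : 9 2 2 14
PUSH -9 : 9 2 2 14 -9
SUB     : 9 2 2 23
DUP     : 9 2 2 23 23
SWAP    : 9 2 2 23 23
DIV     : 9 2 2 1
MUL     : 9 2 2
ROT     : 2 2 9
OVER    : 2 2 9 2
NEG     : 2 2 9 -2
PUSH -6 : 2 2 9 -2 -6
SWAP    : 2 2 9 -6 -2
MUL     : 2 2 9 12
SWAP    : 2 2 12 9
SWAP    : 2 2 9 12

[2, 2, 9, 12]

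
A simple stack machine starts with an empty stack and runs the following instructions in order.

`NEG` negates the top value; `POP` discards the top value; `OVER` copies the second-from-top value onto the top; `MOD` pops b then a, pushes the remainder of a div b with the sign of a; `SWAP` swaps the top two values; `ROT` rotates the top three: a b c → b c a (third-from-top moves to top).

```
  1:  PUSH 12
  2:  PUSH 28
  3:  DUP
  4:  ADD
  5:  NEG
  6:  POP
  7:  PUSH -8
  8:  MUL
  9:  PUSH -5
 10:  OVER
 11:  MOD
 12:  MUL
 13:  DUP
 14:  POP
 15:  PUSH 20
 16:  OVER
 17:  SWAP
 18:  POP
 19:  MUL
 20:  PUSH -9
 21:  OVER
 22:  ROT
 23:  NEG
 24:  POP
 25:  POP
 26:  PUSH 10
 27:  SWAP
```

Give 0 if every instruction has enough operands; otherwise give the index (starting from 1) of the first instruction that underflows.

PUSH 12 -> [12]
PUSH 28 -> [12, 28]
DUP     -> [12, 28, 28]
ADD     -> [12, 56]
NEG     -> [12, -56]
POP     -> [12]
PUSH -8 -> [12, -8]
MUL     -> [-96]
PUSH -5 -> [-96, -5]
OVER    -> [-96, -5, -96]
MOD     -> [-96, -5]
MUL     -> [480]
DUP     -> [480, 480]
POP     -> [480]
PUSH 20 -> [480, 20]
OVER    -> [480, 20, 480]
SWAP    -> [480, 480, 20]
POP     -> [480, 480]
MUL     -> [230400]
PUSH -9 -> [230400, -9]
OVER    -> [230400, -9, 230400]
ROT     -> [-9, 230400, 230400]
NEG     -> [-9, 230400, -230400]
POP     -> [-9, 230400]
POP     -> [-9]
PUSH 10 -> [-9, 10]
SWAP    -> [10, -9]

0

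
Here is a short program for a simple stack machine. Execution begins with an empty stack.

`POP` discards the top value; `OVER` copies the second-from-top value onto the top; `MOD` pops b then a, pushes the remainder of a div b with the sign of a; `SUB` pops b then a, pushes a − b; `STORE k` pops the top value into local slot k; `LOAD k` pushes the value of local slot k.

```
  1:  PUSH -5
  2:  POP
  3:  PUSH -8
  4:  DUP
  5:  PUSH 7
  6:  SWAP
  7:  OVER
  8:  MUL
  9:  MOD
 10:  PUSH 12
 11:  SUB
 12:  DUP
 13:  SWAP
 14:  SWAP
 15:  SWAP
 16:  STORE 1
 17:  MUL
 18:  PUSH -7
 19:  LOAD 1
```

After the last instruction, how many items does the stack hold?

3

PUSH -5  -5
POP      (empty)
PUSH -8  -8
DUP      -8 -8
PUSH 7   -8 -8 7
SWAP     -8 7 -8
OVER     -8 7 -8 7
MUL      -8 7 -56
MOD      -8 7
PUSH 12  -8 7 12
SUB      -8 -5
DUP      -8 -5 -5
SWAP     -8 -5 -5
SWAP     -8 -5 -5
SWAP     -8 -5 -5
STORE 1  -8 -5
MUL      40
PUSH -7  40 -7
LOAD 1   40 -7 -5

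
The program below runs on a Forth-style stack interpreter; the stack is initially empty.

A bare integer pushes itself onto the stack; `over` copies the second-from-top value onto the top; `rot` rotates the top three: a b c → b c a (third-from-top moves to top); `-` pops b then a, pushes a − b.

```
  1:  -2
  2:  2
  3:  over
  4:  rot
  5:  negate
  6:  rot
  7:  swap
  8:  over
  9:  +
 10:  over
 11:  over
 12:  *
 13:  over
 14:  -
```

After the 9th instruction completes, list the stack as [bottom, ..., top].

-2      -2
2       -2 2
over    -2 2 -2
rot     2 -2 -2
negate  2 -2 2
rot     -2 2 2
swap    -2 2 2
over    -2 2 2 2
+       -2 2 4

[-2, 2, 4]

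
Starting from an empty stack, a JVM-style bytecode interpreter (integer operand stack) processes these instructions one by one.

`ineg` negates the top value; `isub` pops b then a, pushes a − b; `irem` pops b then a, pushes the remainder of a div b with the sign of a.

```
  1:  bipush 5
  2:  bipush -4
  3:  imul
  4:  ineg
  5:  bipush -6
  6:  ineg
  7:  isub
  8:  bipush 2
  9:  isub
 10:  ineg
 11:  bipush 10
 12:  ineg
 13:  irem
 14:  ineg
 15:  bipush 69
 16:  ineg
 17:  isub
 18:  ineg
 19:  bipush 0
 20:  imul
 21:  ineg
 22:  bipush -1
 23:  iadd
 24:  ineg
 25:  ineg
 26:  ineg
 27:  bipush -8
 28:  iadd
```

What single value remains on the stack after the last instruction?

-7

bipush 5  → 5
bipush -4 → 5 -4
imul      → -20
ineg      → 20
bipush -6 → 20 -6
ineg      → 20 6
isub      → 14
bipush 2  → 14 2
isub      → 12
ineg      → -12
bipush 10 → -12 10
ineg      → -12 -10
irem      → -2
ineg      → 2
bipush 69 → 2 69
ineg      → 2 -69
isub      → 71
ineg      → -71
bipush 0  → -71 0
imul      → 0
ineg      → 0
bipush -1 → 0 -1
iadd      → -1
ineg      → 1
ineg      → -1
ineg      → 1
bipush -8 → 1 -8
iadd      → -7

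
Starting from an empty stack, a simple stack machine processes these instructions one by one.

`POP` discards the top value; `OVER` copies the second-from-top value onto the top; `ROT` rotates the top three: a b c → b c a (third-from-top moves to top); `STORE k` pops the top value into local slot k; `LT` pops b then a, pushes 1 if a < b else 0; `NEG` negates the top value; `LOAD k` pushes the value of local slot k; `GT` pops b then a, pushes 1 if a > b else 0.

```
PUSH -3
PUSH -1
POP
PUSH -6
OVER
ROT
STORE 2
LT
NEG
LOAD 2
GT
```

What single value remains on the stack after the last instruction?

1

PUSH -3 : -3
PUSH -1 : -3 -1
POP     : -3
PUSH -6 : -3 -6
OVER    : -3 -6 -3
ROT     : -6 -3 -3
STORE 2 : -6 -3
LT      : 1
NEG     : -1
LOAD 2  : -1 -3
GT      : 1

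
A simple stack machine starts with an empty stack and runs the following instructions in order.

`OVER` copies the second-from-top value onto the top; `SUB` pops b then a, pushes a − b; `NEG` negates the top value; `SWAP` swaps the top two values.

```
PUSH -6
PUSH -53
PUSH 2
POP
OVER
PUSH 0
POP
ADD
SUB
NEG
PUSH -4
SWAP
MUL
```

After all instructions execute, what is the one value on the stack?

PUSH -6  -> -6
PUSH -53 -> -6 -53
PUSH 2   -> -6 -53 2
POP      -> -6 -53
OVER     -> -6 -53 -6
PUSH 0   -> -6 -53 -6 0
POP      -> -6 -53 -6
ADD      -> -6 -59
SUB      -> 53
NEG      -> -53
PUSH -4  -> -53 -4
SWAP     -> -4 -53
MUL      -> 212

212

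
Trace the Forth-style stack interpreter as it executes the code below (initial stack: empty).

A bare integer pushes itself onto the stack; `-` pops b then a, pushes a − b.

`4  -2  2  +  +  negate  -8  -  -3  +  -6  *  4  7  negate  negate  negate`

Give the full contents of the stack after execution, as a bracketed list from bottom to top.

[-6, 4, -7]

4       4
-2      4 -2
2       4 -2 2
+       4 0
+       4
negate  -4
-8      -4 -8
-       4
-3      4 -3
+       1
-6      1 -6
*       -6
4       -6 4
7       -6 4 7
negate  -6 4 -7
negate  -6 4 7
negate  -6 4 -7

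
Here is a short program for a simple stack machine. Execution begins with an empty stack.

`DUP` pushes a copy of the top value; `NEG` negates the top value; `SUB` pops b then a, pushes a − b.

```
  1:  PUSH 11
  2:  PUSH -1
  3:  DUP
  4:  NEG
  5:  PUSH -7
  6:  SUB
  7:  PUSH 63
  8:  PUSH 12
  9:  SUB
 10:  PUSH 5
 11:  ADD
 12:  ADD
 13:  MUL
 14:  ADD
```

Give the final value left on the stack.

PUSH 11  [11]
PUSH -1  [11, -1]
DUP      [11, -1, -1]
NEG      [11, -1, 1]
PUSH -7  [11, -1, 1, -7]
SUB      [11, -1, 8]
PUSH 63  [11, -1, 8, 63]
PUSH 12  [11, -1, 8, 63, 12]
SUB      [11, -1, 8, 51]
PUSH 5   [11, -1, 8, 51, 5]
ADD      [11, -1, 8, 56]
ADD      [11, -1, 64]
MUL      [11, -64]
ADD      [-53]

-53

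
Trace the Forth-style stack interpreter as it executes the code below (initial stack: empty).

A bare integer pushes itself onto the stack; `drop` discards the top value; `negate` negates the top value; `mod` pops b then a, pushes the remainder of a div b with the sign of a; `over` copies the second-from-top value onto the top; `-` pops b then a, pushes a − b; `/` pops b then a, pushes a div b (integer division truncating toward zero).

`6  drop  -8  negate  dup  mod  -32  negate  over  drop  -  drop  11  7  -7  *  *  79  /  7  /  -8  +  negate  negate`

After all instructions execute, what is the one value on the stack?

6      → 6
drop   → (empty)
-8     → -8
negate → 8
dup    → 8 8
mod    → 0
-32    → 0 -32
negate → 0 32
over   → 0 32 0
drop   → 0 32
-      → -32
drop   → (empty)
11     → 11
7      → 11 7
-7     → 11 7 -7
*      → 11 -49
*      → -539
79     → -539 79
/      → -6
7      → -6 7
/      → 0
-8     → 0 -8
+      → -8
negate → 8
negate → -8

-8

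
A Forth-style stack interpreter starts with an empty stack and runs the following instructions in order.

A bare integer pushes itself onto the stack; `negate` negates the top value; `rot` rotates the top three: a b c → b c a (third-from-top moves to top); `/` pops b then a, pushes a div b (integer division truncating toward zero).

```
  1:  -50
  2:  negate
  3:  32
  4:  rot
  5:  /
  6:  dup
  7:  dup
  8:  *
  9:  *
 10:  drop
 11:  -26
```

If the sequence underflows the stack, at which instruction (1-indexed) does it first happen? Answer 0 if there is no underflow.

4

-50    → [-50]
negate → [50]
32     → [50, 32]
rot  — needs 3 operands, stack has 2 → underflow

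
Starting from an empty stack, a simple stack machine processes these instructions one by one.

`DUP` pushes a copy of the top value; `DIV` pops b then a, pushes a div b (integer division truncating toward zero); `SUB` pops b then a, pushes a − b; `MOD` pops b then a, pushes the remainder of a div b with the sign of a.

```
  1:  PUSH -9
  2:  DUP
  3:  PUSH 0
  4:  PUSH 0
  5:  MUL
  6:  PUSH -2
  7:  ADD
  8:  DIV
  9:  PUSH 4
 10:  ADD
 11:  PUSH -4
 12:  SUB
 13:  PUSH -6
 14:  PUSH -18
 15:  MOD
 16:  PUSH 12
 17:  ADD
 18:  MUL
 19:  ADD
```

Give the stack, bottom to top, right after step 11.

PUSH -9 : -9
DUP     : -9 -9
PUSH 0  : -9 -9 0
PUSH 0  : -9 -9 0 0
MUL     : -9 -9 0
PUSH -2 : -9 -9 0 -2
ADD     : -9 -9 -2
DIV     : -9 4
PUSH 4  : -9 4 4
ADD     : -9 8
PUSH -4 : -9 8 -4

[-9, 8, -4]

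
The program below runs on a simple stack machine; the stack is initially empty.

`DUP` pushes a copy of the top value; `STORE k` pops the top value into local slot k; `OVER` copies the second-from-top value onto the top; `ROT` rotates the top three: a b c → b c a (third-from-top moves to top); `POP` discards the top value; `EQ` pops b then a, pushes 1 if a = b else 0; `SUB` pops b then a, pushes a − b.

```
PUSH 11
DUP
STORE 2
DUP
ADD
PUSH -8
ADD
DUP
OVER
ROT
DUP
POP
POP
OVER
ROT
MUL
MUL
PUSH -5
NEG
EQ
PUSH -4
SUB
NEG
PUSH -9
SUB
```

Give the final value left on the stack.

PUSH 11  [11]
DUP      [11, 11]
STORE 2  [11]
DUP      [11, 11]
ADD      [22]
PUSH -8  [22, -8]
ADD      [14]
DUP      [14, 14]
OVER     [14, 14, 14]
ROT      [14, 14, 14]
DUP      [14, 14, 14, 14]
POP      [14, 14, 14]
POP      [14, 14]
OVER     [14, 14, 14]
ROT      [14, 14, 14]
MUL      [14, 196]
MUL      [2744]
PUSH -5  [2744, -5]
NEG      [2744, 5]
EQ       [0]
PUSH -4  [0, -4]
SUB      [4]
NEG      [-4]
PUSH -9  [-4, -9]
SUB      [5]

5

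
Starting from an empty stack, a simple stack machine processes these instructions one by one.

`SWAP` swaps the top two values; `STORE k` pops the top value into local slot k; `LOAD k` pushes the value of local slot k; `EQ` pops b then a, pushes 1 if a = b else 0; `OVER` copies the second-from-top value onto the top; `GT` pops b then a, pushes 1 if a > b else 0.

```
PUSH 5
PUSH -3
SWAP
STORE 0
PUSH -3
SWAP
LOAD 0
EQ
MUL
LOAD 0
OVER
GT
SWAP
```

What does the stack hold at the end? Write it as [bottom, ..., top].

[1, 0]

PUSH 5  → 5
PUSH -3 → 5 -3
SWAP    → -3 5
STORE 0 → -3
PUSH -3 → -3 -3
SWAP    → -3 -3
LOAD 0  → -3 -3 5
EQ      → -3 0
MUL     → 0
LOAD 0  → 0 5
OVER    → 0 5 0
GT      → 0 1
SWAP    → 1 0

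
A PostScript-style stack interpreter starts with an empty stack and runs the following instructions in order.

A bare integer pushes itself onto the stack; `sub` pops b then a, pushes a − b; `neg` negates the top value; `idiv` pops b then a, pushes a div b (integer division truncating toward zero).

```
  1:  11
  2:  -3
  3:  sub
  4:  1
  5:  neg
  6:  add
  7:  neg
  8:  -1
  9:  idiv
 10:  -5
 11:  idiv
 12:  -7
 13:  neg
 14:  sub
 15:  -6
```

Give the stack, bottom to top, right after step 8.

[-13, -1]

11  : 11
-3  : 11 -3
sub : 14
1   : 14 1
neg : 14 -1
add : 13
neg : -13
-1  : -13 -1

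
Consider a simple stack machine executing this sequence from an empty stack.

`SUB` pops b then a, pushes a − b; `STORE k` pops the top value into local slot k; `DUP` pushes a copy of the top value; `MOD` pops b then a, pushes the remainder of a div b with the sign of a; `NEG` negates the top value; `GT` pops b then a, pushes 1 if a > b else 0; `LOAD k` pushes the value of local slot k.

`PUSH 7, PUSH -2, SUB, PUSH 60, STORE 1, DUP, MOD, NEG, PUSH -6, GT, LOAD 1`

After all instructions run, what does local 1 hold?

PUSH 7   [7]
PUSH -2  [7, -2]
SUB      [9]
PUSH 60  [9, 60]
STORE 1  [9]
DUP      [9, 9]
MOD      [0]
NEG      [0]
PUSH -6  [0, -6]
GT       [1]
LOAD 1   [1, 60]

60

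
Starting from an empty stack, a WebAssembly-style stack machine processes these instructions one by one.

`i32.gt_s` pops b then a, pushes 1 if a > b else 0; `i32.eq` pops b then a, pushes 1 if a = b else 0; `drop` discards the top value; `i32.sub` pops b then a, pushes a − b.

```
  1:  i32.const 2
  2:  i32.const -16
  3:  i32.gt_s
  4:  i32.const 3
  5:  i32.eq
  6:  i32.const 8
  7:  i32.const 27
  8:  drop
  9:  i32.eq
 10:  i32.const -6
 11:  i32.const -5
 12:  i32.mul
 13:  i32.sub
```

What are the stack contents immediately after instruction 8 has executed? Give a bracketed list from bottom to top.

[0, 8]

i32.const 2   -> 2
i32.const -16 -> 2 -16
i32.gt_s      -> 1
i32.const 3   -> 1 3
i32.eq        -> 0
i32.const 8   -> 0 8
i32.const 27  -> 0 8 27
drop          -> 0 8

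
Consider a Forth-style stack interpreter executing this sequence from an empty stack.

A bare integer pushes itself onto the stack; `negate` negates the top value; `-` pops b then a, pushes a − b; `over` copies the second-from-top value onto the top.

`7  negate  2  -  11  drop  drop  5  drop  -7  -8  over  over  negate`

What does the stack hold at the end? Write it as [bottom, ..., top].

7      -> 7
negate -> -7
2      -> -7 2
-      -> -9
11     -> -9 11
drop   -> -9
drop   -> (empty)
5      -> 5
drop   -> (empty)
-7     -> -7
-8     -> -7 -8
over   -> -7 -8 -7
over   -> -7 -8 -7 -8
negate -> -7 -8 -7 8

[-7, -8, -7, 8]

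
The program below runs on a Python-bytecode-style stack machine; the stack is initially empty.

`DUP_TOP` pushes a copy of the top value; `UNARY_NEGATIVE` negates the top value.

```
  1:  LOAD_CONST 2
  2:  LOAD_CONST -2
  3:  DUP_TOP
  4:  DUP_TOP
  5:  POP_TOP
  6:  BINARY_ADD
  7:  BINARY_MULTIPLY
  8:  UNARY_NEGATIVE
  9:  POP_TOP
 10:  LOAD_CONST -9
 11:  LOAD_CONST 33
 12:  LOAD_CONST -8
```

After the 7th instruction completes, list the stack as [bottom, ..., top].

LOAD_CONST 2     [2]
LOAD_CONST -2    [2, -2]
DUP_TOP          [2, -2, -2]
DUP_TOP          [2, -2, -2, -2]
POP_TOP          [2, -2, -2]
BINARY_ADD       [2, -4]
BINARY_MULTIPLY  [-8]

[-8]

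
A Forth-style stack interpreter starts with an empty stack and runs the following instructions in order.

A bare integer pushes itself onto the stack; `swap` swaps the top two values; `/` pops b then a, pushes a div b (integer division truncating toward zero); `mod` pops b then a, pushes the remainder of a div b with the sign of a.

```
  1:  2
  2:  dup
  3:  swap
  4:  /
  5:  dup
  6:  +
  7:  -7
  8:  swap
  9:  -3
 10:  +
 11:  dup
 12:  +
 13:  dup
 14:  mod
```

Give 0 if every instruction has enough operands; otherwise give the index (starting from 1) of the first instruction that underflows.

0

2     [2]
dup   [2, 2]
swap  [2, 2]
/     [1]
dup   [1, 1]
+     [2]
-7    [2, -7]
swap  [-7, 2]
-3    [-7, 2, -3]
+     [-7, -1]
dup   [-7, -1, -1]
+     [-7, -2]
dup   [-7, -2, -2]
mod   [-7, 0]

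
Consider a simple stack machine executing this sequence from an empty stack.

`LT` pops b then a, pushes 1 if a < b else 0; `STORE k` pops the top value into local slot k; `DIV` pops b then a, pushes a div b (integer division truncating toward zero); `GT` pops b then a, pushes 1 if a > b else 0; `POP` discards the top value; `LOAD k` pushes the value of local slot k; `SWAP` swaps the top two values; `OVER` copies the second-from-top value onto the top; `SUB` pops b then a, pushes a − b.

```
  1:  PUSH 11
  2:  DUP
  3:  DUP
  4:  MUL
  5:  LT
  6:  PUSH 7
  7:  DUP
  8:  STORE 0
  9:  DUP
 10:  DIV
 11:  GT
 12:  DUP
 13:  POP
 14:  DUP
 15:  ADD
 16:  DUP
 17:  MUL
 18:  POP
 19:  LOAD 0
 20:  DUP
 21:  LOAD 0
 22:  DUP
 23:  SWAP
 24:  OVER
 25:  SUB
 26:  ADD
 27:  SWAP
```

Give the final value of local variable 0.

PUSH 11 : [11]
DUP     : [11, 11]
DUP     : [11, 11, 11]
MUL     : [11, 121]
LT      : [1]
PUSH 7  : [1, 7]
DUP     : [1, 7, 7]
STORE 0 : [1, 7]
DUP     : [1, 7, 7]
DIV     : [1, 1]
GT      : [0]
DUP     : [0, 0]
POP     : [0]
DUP     : [0, 0]
ADD     : [0]
DUP     : [0, 0]
MUL     : [0]
POP     : []
LOAD 0  : [7]
DUP     : [7, 7]
LOAD 0  : [7, 7, 7]
DUP     : [7, 7, 7, 7]
SWAP    : [7, 7, 7, 7]
OVER    : [7, 7, 7, 7, 7]
SUB     : [7, 7, 7, 0]
ADD     : [7, 7, 7]
SWAP    : [7, 7, 7]

7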